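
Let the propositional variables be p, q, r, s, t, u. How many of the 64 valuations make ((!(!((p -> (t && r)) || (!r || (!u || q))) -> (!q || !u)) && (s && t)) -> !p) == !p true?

Initial set: {(((!(!((p -> (t && r)) || (!r || (!u || q))) -> (!q || !u)) && (s && t)) -> !p) == !p)}.
(((!(!((p -> (t && r)) || (!r || (!u || q))) -> (!q || !u)) && (s && t)) -> !p) == !p): β-rule — branch into ((!(!((p -> (t && r)) || (!r || (!u || q))) -> (!q || !u)) && (s && t)) -> !p), !p  //  !((!(!((p -> (t && r)) || (!r || (!u || q))) -> (!q || !u)) && (s && t)) -> !p), !!p.
  branch 1 (add ((!(!((p -> (t && r)) || (!r || (!u || q))) -> (!q || !u)) && (s && t)) -> !p), !p):
    ((!(!((p -> (t && r)) || (!r || (!u || q))) -> (!q || !u)) && (s && t)) -> !p): β-rule — branch into !(!(!((p -> (t && r)) || (!r || (!u || q))) -> (!q || !u)) && (s && t))  //  !p.
      branch 1.1 (add !(!(!((p -> (t && r)) || (!r || (!u || q))) -> (!q || !u)) && (s && t))):
        !(!(!((p -> (t && r)) || (!r || (!u || q))) -> (!q || !u)) && (s && t)): β-rule — branch into !!(!((p -> (t && r)) || (!r || (!u || q))) -> (!q || !u))  //  !(s && t).
          branch 1.1.1 (add !!(!((p -> (t && r)) || (!r || (!u || q))) -> (!q || !u))):
            !!(!((p -> (t && r)) || (!r || (!u || q))) -> (!q || !u)): β-rule — branch into !!((p -> (t && r)) || (!r || (!u || q)))  //  (!q || !u).
              branch 1.1.1.1 (add !!((p -> (t && r)) || (!r || (!u || q)))):
                !!((p -> (t && r)) || (!r || (!u || q))): β-rule — branch into (p -> (t && r))  //  (!r || (!u || q)).
                  branch 1.1.1.1.1 (add (p -> (t && r))):
                    (p -> (t && r)): β-rule — branch into !p  //  (t && r).
                      branch 1.1.1.1.1.1 (add !p):
                        ○ open, literals {p=0}.
                      branch 1.1.1.1.1.2 (add (t && r)):
                        (t && r): α-rule — add t, r.
                        ○ open, literals {p=0, r=1, t=1}.
                  branch 1.1.1.1.2 (add (!r || (!u || q))):
                    (!r || (!u || q)): β-rule — branch into !r  //  (!u || q).
                      branch 1.1.1.1.2.1 (add !r):
                        ○ open, literals {p=0, r=0}.
                      branch 1.1.1.1.2.2 (add (!u || q)):
                        (!u || q): β-rule — branch into !u  //  q.
                          branch 1.1.1.1.2.2.1 (add !u):
                            ○ open, literals {p=0, u=0}.
                          branch 1.1.1.1.2.2.2 (add q):
                            ○ open, literals {p=0, q=1}.
              branch 1.1.1.2 (add (!q || !u)):
                (!q || !u): β-rule — branch into !q  //  !u.
                  branch 1.1.1.2.1 (add !q):
                    ○ open, literals {p=0, q=0}.
                  branch 1.1.1.2.2 (add !u):
                    ○ open, literals {p=0, u=0}.
          branch 1.1.2 (add !(s && t)):
            !(s && t): β-rule — branch into !s  //  !t.
              branch 1.1.2.1 (add !s):
                ○ open, literals {p=0, s=0}.
              branch 1.1.2.2 (add !t):
                ○ open, literals {p=0, t=0}.
      branch 1.2 (add !p):
        ○ open, literals {p=0}.
  branch 2 (add !((!(!((p -> (t && r)) || (!r || (!u || q))) -> (!q || !u)) && (s && t)) -> !p), !!p):
    !((!(!((p -> (t && r)) || (!r || (!u || q))) -> (!q || !u)) && (s && t)) -> !p): α-rule — add (!(!((p -> (t && r)) || (!r || (!u || q))) -> (!q || !u)) && (s && t)), !!p.
    (!(!((p -> (t && r)) || (!r || (!u || q))) -> (!q || !u)) && (s && t)): α-rule — add !(!((p -> (t && r)) || (!r || (!u || q))) -> (!q || !u)), (s && t).
    !(!((p -> (t && r)) || (!r || (!u || q))) -> (!q || !u)): α-rule — add !((p -> (t && r)) || (!r || (!u || q))), !(!q || !u).
    (s && t): α-rule — add s, t.
    !((p -> (t && r)) || (!r || (!u || q))): α-rule — add !(p -> (t && r)), !(!r || (!u || q)).
    !(!q || !u): α-rule — add !!q, !!u.
    !(p -> (t && r)): α-rule — add p, !(t && r).
    !(!r || (!u || q)): α-rule — add !!r, !(!u || q).
    !(!u || q): α-rule — add !!u, !q.
    × closes — contains both q and !q.
1 branch closed, 10 open.
Each open branch fixes some atoms; the unmentioned ones are free. Counting distinct full assignments: branch {p=0} (q, r, s, t, u) contributes 32 new; branch {p=0, r=1, t=1} (q, s, u) contributes 0 new; branch {p=0, r=0} (q, s, t, u) contributes 0 new; branch {p=0, u=0} (q, r, s, t) contributes 0 new; branch {p=0, q=1} (r, s, t, u) contributes 0 new; branch {p=0, q=0} (r, s, t, u) contributes 0 new; branch {p=0, u=0} (q, r, s, t) contributes 0 new; branch {p=0, s=0} (q, r, t, u) contributes 0 new; branch {p=0, t=0} (q, r, s, u) contributes 0 new; branch {p=0} (q, r, s, t, u) contributes 0 new. Total: 32.

32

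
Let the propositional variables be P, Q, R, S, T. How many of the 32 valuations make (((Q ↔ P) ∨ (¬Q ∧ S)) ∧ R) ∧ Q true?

Initial set: {((((Q ↔ P) ∨ (¬Q ∧ S)) ∧ R) ∧ Q)}.
((((Q ↔ P) ∨ (¬Q ∧ S)) ∧ R) ∧ Q): α-rule — add (((Q ↔ P) ∨ (¬Q ∧ S)) ∧ R), Q.
(((Q ↔ P) ∨ (¬Q ∧ S)) ∧ R): α-rule — add ((Q ↔ P) ∨ (¬Q ∧ S)), R.
((Q ↔ P) ∨ (¬Q ∧ S)): β-rule — branch into (Q ↔ P)  //  (¬Q ∧ S).
  branch 1 (add (Q ↔ P)):
    (Q ↔ P): β-rule — branch into Q, P  //  ¬Q, ¬P.
      branch 1.1 (add Q, P):
        ○ open, literals {P=T, Q=T, R=T}.
      branch 1.2 (add ¬Q, ¬P):
        × closes — contains both Q and ¬Q.
  branch 2 (add (¬Q ∧ S)):
    (¬Q ∧ S): α-rule — add ¬Q, S.
    × closes — contains both Q and ¬Q.
2 branches closed, 1 open.
Each open branch fixes some atoms; the unmentioned ones are free. Counting distinct full assignments: branch {P=T, Q=T, R=T} (S, T) contributes 4 new. Total: 4.

4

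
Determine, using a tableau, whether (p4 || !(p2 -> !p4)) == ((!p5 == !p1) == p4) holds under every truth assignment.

Not valid

Assume the negation and expand:
Initial set: {!((p4 || !(p2 -> !p4)) == ((!p5 == !p1) == p4))}.
!((p4 || !(p2 -> !p4)) == ((!p5 == !p1) == p4)): β-rule — branch into (p4 || !(p2 -> !p4)), !((!p5 == !p1) == p4)  //  !(p4 || !(p2 -> !p4)), ((!p5 == !p1) == p4).
  branch 1 (add (p4 || !(p2 -> !p4)), !((!p5 == !p1) == p4)):
    (p4 || !(p2 -> !p4)): β-rule — branch into p4  //  !(p2 -> !p4).
      branch 1.1 (add p4):
        !((!p5 == !p1) == p4): β-rule — branch into (!p5 == !p1), !p4  //  !(!p5 == !p1), p4.
          branch 1.1.1 (add (!p5 == !p1), !p4):
            × closes — contains both p4 and !p4.
          branch 1.1.2 (add !(!p5 == !p1), p4):
            !(!p5 == !p1): β-rule — branch into !p5, !!p1  //  !!p5, !p1.
              branch 1.1.2.1 (add !p5, !!p1):
                ○ open, literals {p1=T, p4=T, p5=F}.
              branch 1.1.2.2 (add !!p5, !p1):
                ○ open, literals {p1=F, p4=T, p5=T}.
      branch 1.2 (add !(p2 -> !p4)):
        !(p2 -> !p4): α-rule — add p2, !!p4.
        !((!p5 == !p1) == p4): β-rule — branch into (!p5 == !p1), !p4  //  !(!p5 == !p1), p4.
          branch 1.2.1 (add (!p5 == !p1), !p4):
            × closes — contains both p4 and !p4.
          branch 1.2.2 (add !(!p5 == !p1), p4):
            !(!p5 == !p1): β-rule — branch into !p5, !!p1  //  !!p5, !p1.
              branch 1.2.2.1 (add !p5, !!p1):
                ○ open, literals {p1=T, p2=T, p4=T, p5=F}.
              branch 1.2.2.2 (add !!p5, !p1):
                ○ open, literals {p1=F, p2=T, p4=T, p5=T}.
  branch 2 (add !(p4 || !(p2 -> !p4)), ((!p5 == !p1) == p4)):
    !(p4 || !(p2 -> !p4)): α-rule — add !p4, !!(p2 -> !p4).
    ((!p5 == !p1) == p4): β-rule — branch into (!p5 == !p1), p4  //  !(!p5 == !p1), !p4.
      branch 2.1 (add (!p5 == !p1), p4):
        × closes — contains both p4 and !p4.
      branch 2.2 (add !(!p5 == !p1), !p4):
        !!(p2 -> !p4): β-rule — branch into !p2  //  !p4.
          branch 2.2.1 (add !p2):
            !(!p5 == !p1): β-rule — branch into !p5, !!p1  //  !!p5, !p1.
              branch 2.2.1.1 (add !p5, !!p1):
                ○ open, literals {p1=T, p2=F, p4=F, p5=F}.
              branch 2.2.1.2 (add !!p5, !p1):
                ○ open, literals {p1=F, p2=F, p4=F, p5=T}.
          branch 2.2.2 (add !p4):
            !(!p5 == !p1): β-rule — branch into !p5, !!p1  //  !!p5, !p1.
              branch 2.2.2.1 (add !p5, !!p1):
                ○ open, literals {p1=T, p4=F, p5=F}.
              branch 2.2.2.2 (add !!p5, !p1):
                ○ open, literals {p1=F, p4=F, p5=T}.
3 branches closed, 8 open.
An open branch gives a countermodel: p1=T, p4=T, p5=F (unmentioned atoms arbitrary); under it the original formula is false.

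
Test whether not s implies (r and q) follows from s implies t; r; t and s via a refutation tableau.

Yes

Initial set: {(s implies t); r; (t and s); not (not s implies (r and q))}.
(t and s): α-rule — add t, s.
not (not s implies (r and q)): α-rule — add not s, not (r and q).
× closes — contains both s and not s.
All 1 branch closes.
Every branch closed, so the premises entail the conclusion.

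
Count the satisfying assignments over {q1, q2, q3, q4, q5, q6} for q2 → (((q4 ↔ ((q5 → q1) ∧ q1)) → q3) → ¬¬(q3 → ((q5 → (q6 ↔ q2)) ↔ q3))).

60

Initial set: {(q2 → (((q4 ↔ ((q5 → q1) ∧ q1)) → q3) → ¬¬(q3 → ((q5 → (q6 ↔ q2)) ↔ q3))))}.
(q2 → (((q4 ↔ ((q5 → q1) ∧ q1)) → q3) → ¬¬(q3 → ((q5 → (q6 ↔ q2)) ↔ q3)))): β-rule — branch into ¬q2  //  (((q4 ↔ ((q5 → q1) ∧ q1)) → q3) → ¬¬(q3 → ((q5 → (q6 ↔ q2)) ↔ q3))).
  branch 1 (add ¬q2):
    ○ open, literals {q2=0}.
  branch 2 (add (((q4 ↔ ((q5 → q1) ∧ q1)) → q3) → ¬¬(q3 → ((q5 → (q6 ↔ q2)) ↔ q3)))):
    (((q4 ↔ ((q5 → q1) ∧ q1)) → q3) → ¬¬(q3 → ((q5 → (q6 ↔ q2)) ↔ q3))): β-rule — branch into ¬((q4 ↔ ((q5 → q1) ∧ q1)) → q3)  //  ¬¬(q3 → ((q5 → (q6 ↔ q2)) ↔ q3)).
      branch 2.1 (add ¬((q4 ↔ ((q5 → q1) ∧ q1)) → q3)):
        ¬((q4 ↔ ((q5 → q1) ∧ q1)) → q3): α-rule — add (q4 ↔ ((q5 → q1) ∧ q1)), ¬q3.
        (q4 ↔ ((q5 → q1) ∧ q1)): β-rule — branch into q4, ((q5 → q1) ∧ q1)  //  ¬q4, ¬((q5 → q1) ∧ q1).
          branch 2.1.1 (add q4, ((q5 → q1) ∧ q1)):
            ((q5 → q1) ∧ q1): α-rule — add (q5 → q1), q1.
            (q5 → q1): β-rule — branch into ¬q5  //  q1.
              branch 2.1.1.1 (add ¬q5):
                ○ open, literals {q1=1, q3=0, q4=1, q5=0}.
              branch 2.1.1.2 (add q1):
                ○ open, literals {q1=1, q3=0, q4=1}.
          branch 2.1.2 (add ¬q4, ¬((q5 → q1) ∧ q1)):
            ¬((q5 → q1) ∧ q1): β-rule — branch into ¬(q5 → q1)  //  ¬q1.
              branch 2.1.2.1 (add ¬(q5 → q1)):
                ¬(q5 → q1): α-rule — add q5, ¬q1.
                ○ open, literals {q1=0, q3=0, q4=0, q5=1}.
              branch 2.1.2.2 (add ¬q1):
                ○ open, literals {q1=0, q3=0, q4=0}.
      branch 2.2 (add ¬¬(q3 → ((q5 → (q6 ↔ q2)) ↔ q3))):
        ¬¬(q3 → ((q5 → (q6 ↔ q2)) ↔ q3)): drop double negation, giving (q3 → ((q5 → (q6 ↔ q2)) ↔ q3)).
        (q3 → ((q5 → (q6 ↔ q2)) ↔ q3)): β-rule — branch into ¬q3  //  ((q5 → (q6 ↔ q2)) ↔ q3).
          branch 2.2.1 (add ¬q3):
            ○ open, literals {q3=0}.
          branch 2.2.2 (add ((q5 → (q6 ↔ q2)) ↔ q3)):
            ((q5 → (q6 ↔ q2)) ↔ q3): β-rule — branch into (q5 → (q6 ↔ q2)), q3  //  ¬(q5 → (q6 ↔ q2)), ¬q3.
              branch 2.2.2.1 (add (q5 → (q6 ↔ q2)), q3):
                (q5 → (q6 ↔ q2)): β-rule — branch into ¬q5  //  (q6 ↔ q2).
                  branch 2.2.2.1.1 (add ¬q5):
                    ○ open, literals {q3=1, q5=0}.
                  branch 2.2.2.1.2 (add (q6 ↔ q2)):
                    (q6 ↔ q2): β-rule — branch into q6, q2  //  ¬q6, ¬q2.
                      branch 2.2.2.1.2.1 (add q6, q2):
                        ○ open, literals {q2=1, q3=1, q6=1}.
                      branch 2.2.2.1.2.2 (add ¬q6, ¬q2):
                        ○ open, literals {q2=0, q3=1, q6=0}.
              branch 2.2.2.2 (add ¬(q5 → (q6 ↔ q2)), ¬q3):
                ¬(q5 → (q6 ↔ q2)): α-rule — add q5, ¬(q6 ↔ q2).
                ¬(q6 ↔ q2): β-rule — branch into q6, ¬q2  //  ¬q6, q2.
                  branch 2.2.2.2.1 (add q6, ¬q2):
                    ○ open, literals {q2=0, q3=0, q5=1, q6=1}.
                  branch 2.2.2.2.2 (add ¬q6, q2):
                    ○ open, literals {q2=1, q3=0, q5=1, q6=0}.
0 branches closed, 11 open.
Each open branch fixes some atoms; the unmentioned ones are free. Counting distinct full assignments: branch {q2=0} (q1, q3, q4, q5, q6) contributes 32 new; branch {q1=1, q3=0, q4=1, q5=0} (q2, q6) contributes 2 new; branch {q1=1, q3=0, q4=1} (q2, q5, q6) contributes 2 new; branch {q1=0, q3=0, q4=0, q5=1} (q2, q6) contributes 2 new; branch {q1=0, q3=0, q4=0} (q2, q5, q6) contributes 2 new; branch {q3=0} (q1, q2, q4, q5, q6) contributes 8 new; branch {q3=1, q5=0} (q1, q2, q4, q6) contributes 8 new; branch {q2=1, q3=1, q6=1} (q1, q4, q5) contributes 4 new; branch {q2=0, q3=1, q6=0} (q1, q4, q5) contributes 0 new; branch {q2=0, q3=0, q5=1, q6=1} (q1, q4) contributes 0 new; branch {q2=1, q3=0, q5=1, q6=0} (q1, q4) contributes 0 new. Total: 60.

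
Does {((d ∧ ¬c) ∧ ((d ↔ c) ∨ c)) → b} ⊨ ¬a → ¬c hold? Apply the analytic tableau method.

Initial set: {(((d ∧ ¬c) ∧ ((d ↔ c) ∨ c)) → b); ¬(¬a → ¬c)}.
¬(¬a → ¬c): α-rule — add ¬a, ¬¬c.
(((d ∧ ¬c) ∧ ((d ↔ c) ∨ c)) → b): β-rule — branch into ¬((d ∧ ¬c) ∧ ((d ↔ c) ∨ c))  //  b.
  branch 1 (add ¬((d ∧ ¬c) ∧ ((d ↔ c) ∨ c))):
    ¬((d ∧ ¬c) ∧ ((d ↔ c) ∨ c)): β-rule — branch into ¬(d ∧ ¬c)  //  ¬((d ↔ c) ∨ c).
      branch 1.1 (add ¬(d ∧ ¬c)):
        ¬(d ∧ ¬c): β-rule — branch into ¬d  //  ¬¬c.
          branch 1.1.1 (add ¬d):
            ○ open, literals {a=F, c=T, d=F}.
          branch 1.1.2 (add ¬¬c):
            ○ open, literals {a=F, c=T}.
      branch 1.2 (add ¬((d ↔ c) ∨ c)):
        ¬((d ↔ c) ∨ c): α-rule — add ¬(d ↔ c), ¬c.
        × closes — contains both c and ¬c.
  branch 2 (add b):
    ○ open, literals {a=F, b=T, c=T}.
1 branch closed, 3 open.
An open branch gives a countermodel: a=F, c=T, d=F (unmentioned atoms arbitrary); the premises hold there but the conclusion fails.

No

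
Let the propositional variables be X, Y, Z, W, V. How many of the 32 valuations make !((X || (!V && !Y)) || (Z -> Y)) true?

Initial set: {!((X || (!V && !Y)) || (Z -> Y))}.
!((X || (!V && !Y)) || (Z -> Y)): α-rule — add !(X || (!V && !Y)), !(Z -> Y).
!(X || (!V && !Y)): α-rule — add !X, !(!V && !Y).
!(Z -> Y): α-rule — add Z, !Y.
!(!V && !Y): β-rule — branch into !!V  //  !!Y.
  branch 1 (add !!V):
    ○ open, literals {V=T, X=F, Y=F, Z=T}.
  branch 2 (add !!Y):
    × closes — contains both Y and !Y.
1 branch closed, 1 open.
Each open branch fixes some atoms; the unmentioned ones are free. Counting distinct full assignments: branch {V=T, X=F, Y=F, Z=T} (W) contributes 2 new. Total: 2.

2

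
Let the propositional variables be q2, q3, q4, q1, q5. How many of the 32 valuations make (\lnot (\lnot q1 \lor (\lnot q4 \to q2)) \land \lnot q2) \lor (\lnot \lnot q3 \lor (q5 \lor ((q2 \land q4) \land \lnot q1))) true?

Initial set: {T ((\lnot (\lnot q1 \lor (\lnot q4 \to q2)) \land \lnot q2) \lor (\lnot \lnot q3 \lor (q5 \lor ((q2 \land q4) \land \lnot q1))))}.
T ((\lnot (\lnot q1 \lor (\lnot q4 \to q2)) \land \lnot q2) \lor (\lnot \lnot q3 \lor (q5 \lor ((q2 \land q4) \land \lnot q1)))): β-rule — branch into T (\lnot (\lnot q1 \lor (\lnot q4 \to q2)) \land \lnot q2)  //  T (\lnot \lnot q3 \lor (q5 \lor ((q2 \land q4) \land \lnot q1))).
  branch 1 (add T (\lnot (\lnot q1 \lor (\lnot q4 \to q2)) \land \lnot q2)):
    T (\lnot (\lnot q1 \lor (\lnot q4 \to q2)) \land \lnot q2): α-rule — add T \lnot (\lnot q1 \lor (\lnot q4 \to q2)), T \lnot q2.
    T \lnot (\lnot q1 \lor (\lnot q4 \to q2)): α-rule — add F \lnot q1, F (\lnot q4 \to q2).
    F (\lnot q4 \to q2): α-rule — add T \lnot q4, F q2.
    ○ open, literals {q1=true, q2=false, q4=false}.
  branch 2 (add T (\lnot \lnot q3 \lor (q5 \lor ((q2 \land q4) \land \lnot q1)))):
    T (\lnot \lnot q3 \lor (q5 \lor ((q2 \land q4) \land \lnot q1))): β-rule — branch into T \lnot \lnot q3  //  T (q5 \lor ((q2 \land q4) \land \lnot q1)).
      branch 2.1 (add T \lnot \lnot q3):
        T \lnot \lnot q3: drop double negation, giving T q3.
        ○ open, literals {q3=true}.
      branch 2.2 (add T (q5 \lor ((q2 \land q4) \land \lnot q1))):
        T (q5 \lor ((q2 \land q4) \land \lnot q1)): β-rule — branch into T q5  //  T ((q2 \land q4) \land \lnot q1).
          branch 2.2.1 (add T q5):
            ○ open, literals {q5=true}.
          branch 2.2.2 (add T ((q2 \land q4) \land \lnot q1)):
            T ((q2 \land q4) \land \lnot q1): α-rule — add T (q2 \land q4), T \lnot q1.
            T (q2 \land q4): α-rule — add T q2, T q4.
            ○ open, literals {q1=false, q2=true, q4=true}.
0 branches closed, 4 open.
Each open branch fixes some atoms; the unmentioned ones are free. Counting distinct full assignments: branch {q1=true, q2=false, q4=false} (q3, q5) contributes 4 new; branch {q3=true} (q2, q4, q1, q5) contributes 14 new; branch {q5=true} (q2, q3, q4, q1) contributes 7 new; branch {q1=false, q2=true, q4=true} (q3, q5) contributes 1 new. Total: 26.

26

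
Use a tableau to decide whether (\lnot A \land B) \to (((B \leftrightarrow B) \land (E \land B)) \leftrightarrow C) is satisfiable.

Satisfiable

Initial set: {T ((\lnot A \land B) \to (((B \leftrightarrow B) \land (E \land B)) \leftrightarrow C))}.
T ((\lnot A \land B) \to (((B \leftrightarrow B) \land (E \land B)) \leftrightarrow C)): β-rule — branch into F (\lnot A \land B)  //  T (((B \leftrightarrow B) \land (E \land B)) \leftrightarrow C).
  branch 1 (add F (\lnot A \land B)):
    F (\lnot A \land B): β-rule — branch into F \lnot A  //  F B.
      branch 1.1 (add F \lnot A):
        ○ open, literals {A=true}.
      branch 1.2 (add F B):
        ○ open, literals {B=false}.
  branch 2 (add T (((B \leftrightarrow B) \land (E \land B)) \leftrightarrow C)):
    T (((B \leftrightarrow B) \land (E \land B)) \leftrightarrow C): β-rule — branch into T ((B \leftrightarrow B) \land (E \land B)), T C  //  F ((B \leftrightarrow B) \land (E \land B)), F C.
      branch 2.1 (add T ((B \leftrightarrow B) \land (E \land B)), T C):
        T ((B \leftrightarrow B) \land (E \land B)): α-rule — add T (B \leftrightarrow B), T (E \land B).
        T (E \land B): α-rule — add T E, T B.
        T (B \leftrightarrow B): β-rule — branch into T B, T B  //  F B, F B.
          branch 2.1.1 (add T B, T B):
            ○ open, literals {B=true, C=true, E=true}.
          branch 2.1.2 (add F B, F B):
            × closes — contains both B and \lnot B.
      branch 2.2 (add F ((B \leftrightarrow B) \land (E \land B)), F C):
        F ((B \leftrightarrow B) \land (E \land B)): β-rule — branch into F (B \leftrightarrow B)  //  F (E \land B).
          branch 2.2.1 (add F (B \leftrightarrow B)):
            F (B \leftrightarrow B): β-rule — branch into T B, F B  //  F B, T B.
              branch 2.2.1.1 (add T B, F B):
                × closes — contains both B and \lnot B.
              branch 2.2.1.2 (add F B, T B):
                × closes — contains both B and \lnot B.
          branch 2.2.2 (add F (E \land B)):
            F (E \land B): β-rule — branch into F E  //  F B.
              branch 2.2.2.1 (add F E):
                ○ open, literals {C=false, E=false}.
              branch 2.2.2.2 (add F B):
                ○ open, literals {B=false, C=false}.
3 branches closed, 5 open.
An open branch gives a satisfying assignment: A=true.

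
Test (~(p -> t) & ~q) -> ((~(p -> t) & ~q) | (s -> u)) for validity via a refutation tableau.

Assume the negation and expand:
Initial set: {~((~(p -> t) & ~q) -> ((~(p -> t) & ~q) | (s -> u)))}.
~((~(p -> t) & ~q) -> ((~(p -> t) & ~q) | (s -> u))): α-rule — add (~(p -> t) & ~q), ~((~(p -> t) & ~q) | (s -> u)).
(~(p -> t) & ~q): α-rule — add ~(p -> t), ~q.
~((~(p -> t) & ~q) | (s -> u)): α-rule — add ~(~(p -> t) & ~q), ~(s -> u).
~(p -> t): α-rule — add p, ~t.
~(s -> u): α-rule — add s, ~u.
~(~(p -> t) & ~q): β-rule — branch into ~~(p -> t)  //  ~~q.
  branch 1 (add ~~(p -> t)):
    ~~(p -> t): β-rule — branch into ~p  //  t.
      branch 1.1 (add ~p):
        × closes — contains both p and ~p.
      branch 1.2 (add t):
        × closes — contains both t and ~t.
  branch 2 (add ~~q):
    × closes — contains both q and ~q.
All 3 branches close.
Every branch closed, so the negation is unsatisfiable and the formula is valid.

Valid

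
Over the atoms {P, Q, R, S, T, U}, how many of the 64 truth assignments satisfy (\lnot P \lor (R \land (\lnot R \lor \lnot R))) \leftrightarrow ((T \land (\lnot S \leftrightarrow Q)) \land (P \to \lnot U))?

36

Initial set: {((\lnot P \lor (R \land (\lnot R \lor \lnot R))) \leftrightarrow ((T \land (\lnot S \leftrightarrow Q)) \land (P \to \lnot U)))}.
((\lnot P \lor (R \land (\lnot R \lor \lnot R))) \leftrightarrow ((T \land (\lnot S \leftrightarrow Q)) \land (P \to \lnot U))): β-rule — branch into (\lnot P \lor (R \land (\lnot R \lor \lnot R))), ((T \land (\lnot S \leftrightarrow Q)) \land (P \to \lnot U))  //  \lnot (\lnot P \lor (R \land (\lnot R \lor \lnot R))), \lnot ((T \land (\lnot S \leftrightarrow Q)) \land (P \to \lnot U)).
  branch 1 (add (\lnot P \lor (R \land (\lnot R \lor \lnot R))), ((T \land (\lnot S \leftrightarrow Q)) \land (P \to \lnot U))):
    ((T \land (\lnot S \leftrightarrow Q)) \land (P \to \lnot U)): α-rule — add (T \land (\lnot S \leftrightarrow Q)), (P \to \lnot U).
    (T \land (\lnot S \leftrightarrow Q)): α-rule — add T, (\lnot S \leftrightarrow Q).
    (\lnot P \lor (R \land (\lnot R \lor \lnot R))): β-rule — branch into \lnot P  //  (R \land (\lnot R \lor \lnot R)).
      branch 1.1 (add \lnot P):
        (P \to \lnot U): β-rule — branch into \lnot P  //  \lnot U.
          branch 1.1.1 (add \lnot P):
            (\lnot S \leftrightarrow Q): β-rule — branch into \lnot S, Q  //  \lnot \lnot S, \lnot Q.
              branch 1.1.1.1 (add \lnot S, Q):
                ○ open, literals {P=false, Q=true, S=false, T=true}.
              branch 1.1.1.2 (add \lnot \lnot S, \lnot Q):
                ○ open, literals {P=false, Q=false, S=true, T=true}.
          branch 1.1.2 (add \lnot U):
            (\lnot S \leftrightarrow Q): β-rule — branch into \lnot S, Q  //  \lnot \lnot S, \lnot Q.
              branch 1.1.2.1 (add \lnot S, Q):
                ○ open, literals {P=false, Q=true, S=false, T=true, U=false}.
              branch 1.1.2.2 (add \lnot \lnot S, \lnot Q):
                ○ open, literals {P=false, Q=false, S=true, T=true, U=false}.
      branch 1.2 (add (R \land (\lnot R \lor \lnot R))):
        (R \land (\lnot R \lor \lnot R)): α-rule — add R, (\lnot R \lor \lnot R).
        (P \to \lnot U): β-rule — branch into \lnot P  //  \lnot U.
          branch 1.2.1 (add \lnot P):
            (\lnot S \leftrightarrow Q): β-rule — branch into \lnot S, Q  //  \lnot \lnot S, \lnot Q.
              branch 1.2.1.1 (add \lnot S, Q):
                (\lnot R \lor \lnot R): β-rule — branch into \lnot R  //  \lnot R.
                  branch 1.2.1.1.1 (add \lnot R):
                    × closes — contains both R and \lnot R.
                  branch 1.2.1.1.2 (add \lnot R):
                    × closes — contains both R and \lnot R.
              branch 1.2.1.2 (add \lnot \lnot S, \lnot Q):
                (\lnot R \lor \lnot R): β-rule — branch into \lnot R  //  \lnot R.
                  branch 1.2.1.2.1 (add \lnot R):
                    × closes — contains both R and \lnot R.
                  branch 1.2.1.2.2 (add \lnot R):
                    × closes — contains both R and \lnot R.
          branch 1.2.2 (add \lnot U):
            (\lnot S \leftrightarrow Q): β-rule — branch into \lnot S, Q  //  \lnot \lnot S, \lnot Q.
              branch 1.2.2.1 (add \lnot S, Q):
                (\lnot R \lor \lnot R): β-rule — branch into \lnot R  //  \lnot R.
                  branch 1.2.2.1.1 (add \lnot R):
                    × closes — contains both R and \lnot R.
                  branch 1.2.2.1.2 (add \lnot R):
                    × closes — contains both R and \lnot R.
              branch 1.2.2.2 (add \lnot \lnot S, \lnot Q):
                (\lnot R \lor \lnot R): β-rule — branch into \lnot R  //  \lnot R.
                  branch 1.2.2.2.1 (add \lnot R):
                    × closes — contains both R and \lnot R.
                  branch 1.2.2.2.2 (add \lnot R):
                    × closes — contains both R and \lnot R.
  branch 2 (add \lnot (\lnot P \lor (R \land (\lnot R \lor \lnot R))), \lnot ((T \land (\lnot S \leftrightarrow Q)) \land (P \to \lnot U))):
    \lnot (\lnot P \lor (R \land (\lnot R \lor \lnot R))): α-rule — add \lnot \lnot P, \lnot (R \land (\lnot R \lor \lnot R)).
    \lnot ((T \land (\lnot S \leftrightarrow Q)) \land (P \to \lnot U)): β-rule — branch into \lnot (T \land (\lnot S \leftrightarrow Q))  //  \lnot (P \to \lnot U).
      branch 2.1 (add \lnot (T \land (\lnot S \leftrightarrow Q))):
        \lnot (R \land (\lnot R \lor \lnot R)): β-rule — branch into \lnot R  //  \lnot (\lnot R \lor \lnot R).
          branch 2.1.1 (add \lnot R):
            \lnot (T \land (\lnot S \leftrightarrow Q)): β-rule — branch into \lnot T  //  \lnot (\lnot S \leftrightarrow Q).
              branch 2.1.1.1 (add \lnot T):
                ○ open, literals {P=true, R=false, T=false}.
              branch 2.1.1.2 (add \lnot (\lnot S \leftrightarrow Q)):
                \lnot (\lnot S \leftrightarrow Q): β-rule — branch into \lnot S, \lnot Q  //  \lnot \lnot S, Q.
                  branch 2.1.1.2.1 (add \lnot S, \lnot Q):
                    ○ open, literals {P=true, Q=false, R=false, S=false}.
                  branch 2.1.1.2.2 (add \lnot \lnot S, Q):
                    ○ open, literals {P=true, Q=true, R=false, S=true}.
          branch 2.1.2 (add \lnot (\lnot R \lor \lnot R)):
            \lnot (\lnot R \lor \lnot R): α-rule — add \lnot \lnot R, \lnot \lnot R.
            \lnot (T \land (\lnot S \leftrightarrow Q)): β-rule — branch into \lnot T  //  \lnot (\lnot S \leftrightarrow Q).
              branch 2.1.2.1 (add \lnot T):
                ○ open, literals {P=true, R=true, T=false}.
              branch 2.1.2.2 (add \lnot (\lnot S \leftrightarrow Q)):
                \lnot (\lnot S \leftrightarrow Q): β-rule — branch into \lnot S, \lnot Q  //  \lnot \lnot S, Q.
                  branch 2.1.2.2.1 (add \lnot S, \lnot Q):
                    ○ open, literals {P=true, Q=false, R=true, S=false}.
                  branch 2.1.2.2.2 (add \lnot \lnot S, Q):
                    ○ open, literals {P=true, Q=true, R=true, S=true}.
      branch 2.2 (add \lnot (P \to \lnot U)):
        \lnot (P \to \lnot U): α-rule — add P, \lnot \lnot U.
        \lnot (R \land (\lnot R \lor \lnot R)): β-rule — branch into \lnot R  //  \lnot (\lnot R \lor \lnot R).
          branch 2.2.1 (add \lnot R):
            ○ open, literals {P=true, R=false, U=true}.
          branch 2.2.2 (add \lnot (\lnot R \lor \lnot R)):
            \lnot (\lnot R \lor \lnot R): α-rule — add \lnot \lnot R, \lnot \lnot R.
            ○ open, literals {P=true, R=true, U=true}.
8 branches closed, 12 open.
Each open branch fixes some atoms; the unmentioned ones are free. Counting distinct full assignments: branch {P=false, Q=true, S=false, T=true} (R, U) contributes 4 new; branch {P=false, Q=false, S=true, T=true} (R, U) contributes 4 new; branch {P=false, Q=true, S=false, T=true, U=false} (R) contributes 0 new; branch {P=false, Q=false, S=true, T=true, U=false} (R) contributes 0 new; branch {P=true, R=false, T=false} (Q, S, U) contributes 8 new; branch {P=true, Q=false, R=false, S=false} (T, U) contributes 2 new; branch {P=true, Q=true, R=false, S=true} (T, U) contributes 2 new; branch {P=true, R=true, T=false} (Q, S, U) contributes 8 new; branch {P=true, Q=false, R=true, S=false} (T, U) contributes 2 new; branch {P=true, Q=true, R=true, S=true} (T, U) contributes 2 new; branch {P=true, R=false, U=true} (Q, S, T) contributes 2 new; branch {P=true, R=true, U=true} (Q, S, T) contributes 2 new. Total: 36.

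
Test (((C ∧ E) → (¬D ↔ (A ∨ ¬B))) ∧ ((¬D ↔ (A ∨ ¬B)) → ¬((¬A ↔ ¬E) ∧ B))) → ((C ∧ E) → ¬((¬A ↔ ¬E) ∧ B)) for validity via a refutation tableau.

Valid

Assume the negation and expand:
Initial set: {¬((((C ∧ E) → (¬D ↔ (A ∨ ¬B))) ∧ ((¬D ↔ (A ∨ ¬B)) → ¬((¬A ↔ ¬E) ∧ B))) → ((C ∧ E) → ¬((¬A ↔ ¬E) ∧ B)))}.
¬((((C ∧ E) → (¬D ↔ (A ∨ ¬B))) ∧ ((¬D ↔ (A ∨ ¬B)) → ¬((¬A ↔ ¬E) ∧ B))) → ((C ∧ E) → ¬((¬A ↔ ¬E) ∧ B))): α-rule — add (((C ∧ E) → (¬D ↔ (A ∨ ¬B))) ∧ ((¬D ↔ (A ∨ ¬B)) → ¬((¬A ↔ ¬E) ∧ B))), ¬((C ∧ E) → ¬((¬A ↔ ¬E) ∧ B)).
(((C ∧ E) → (¬D ↔ (A ∨ ¬B))) ∧ ((¬D ↔ (A ∨ ¬B)) → ¬((¬A ↔ ¬E) ∧ B))): α-rule — add ((C ∧ E) → (¬D ↔ (A ∨ ¬B))), ((¬D ↔ (A ∨ ¬B)) → ¬((¬A ↔ ¬E) ∧ B)).
¬((C ∧ E) → ¬((¬A ↔ ¬E) ∧ B)): α-rule — add (C ∧ E), ¬¬((¬A ↔ ¬E) ∧ B).
(C ∧ E): α-rule — add C, E.
¬¬((¬A ↔ ¬E) ∧ B): α-rule — add (¬A ↔ ¬E), B.
((C ∧ E) → (¬D ↔ (A ∨ ¬B))): β-rule — branch into ¬(C ∧ E)  //  (¬D ↔ (A ∨ ¬B)).
  branch 1 (add ¬(C ∧ E)):
    ((¬D ↔ (A ∨ ¬B)) → ¬((¬A ↔ ¬E) ∧ B)): β-rule — branch into ¬(¬D ↔ (A ∨ ¬B))  //  ¬((¬A ↔ ¬E) ∧ B).
      branch 1.1 (add ¬(¬D ↔ (A ∨ ¬B))):
        (¬A ↔ ¬E): β-rule — branch into ¬A, ¬E  //  ¬¬A, ¬¬E.
          branch 1.1.1 (add ¬A, ¬E):
            × closes — contains both E and ¬E.
          branch 1.1.2 (add ¬¬A, ¬¬E):
            ¬(C ∧ E): β-rule — branch into ¬C  //  ¬E.
              branch 1.1.2.1 (add ¬C):
                × closes — contains both C and ¬C.
              branch 1.1.2.2 (add ¬E):
                × closes — contains both E and ¬E.
      branch 1.2 (add ¬((¬A ↔ ¬E) ∧ B)):
        (¬A ↔ ¬E): β-rule — branch into ¬A, ¬E  //  ¬¬A, ¬¬E.
          branch 1.2.1 (add ¬A, ¬E):
            × closes — contains both E and ¬E.
          branch 1.2.2 (add ¬¬A, ¬¬E):
            ¬(C ∧ E): β-rule — branch into ¬C  //  ¬E.
              branch 1.2.2.1 (add ¬C):
                × closes — contains both C and ¬C.
              branch 1.2.2.2 (add ¬E):
                × closes — contains both E and ¬E.
  branch 2 (add (¬D ↔ (A ∨ ¬B))):
    ((¬D ↔ (A ∨ ¬B)) → ¬((¬A ↔ ¬E) ∧ B)): β-rule — branch into ¬(¬D ↔ (A ∨ ¬B))  //  ¬((¬A ↔ ¬E) ∧ B).
      branch 2.1 (add ¬(¬D ↔ (A ∨ ¬B))):
        (¬A ↔ ¬E): β-rule — branch into ¬A, ¬E  //  ¬¬A, ¬¬E.
          branch 2.1.1 (add ¬A, ¬E):
            × closes — contains both E and ¬E.
          branch 2.1.2 (add ¬¬A, ¬¬E):
            (¬D ↔ (A ∨ ¬B)): β-rule — branch into ¬D, (A ∨ ¬B)  //  ¬¬D, ¬(A ∨ ¬B).
              branch 2.1.2.1 (add ¬D, (A ∨ ¬B)):
                ¬(¬D ↔ (A ∨ ¬B)): β-rule — branch into ¬D, ¬(A ∨ ¬B)  //  ¬¬D, (A ∨ ¬B).
                  branch 2.1.2.1.1 (add ¬D, ¬(A ∨ ¬B)):
                    ¬(A ∨ ¬B): α-rule — add ¬A, ¬¬B.
                    × closes — contains both A and ¬A.
                  branch 2.1.2.1.2 (add ¬¬D, (A ∨ ¬B)):
                    × closes — contains both D and ¬D.
              branch 2.1.2.2 (add ¬¬D, ¬(A ∨ ¬B)):
                ¬(A ∨ ¬B): α-rule — add ¬A, ¬¬B.
                × closes — contains both A and ¬A.
      branch 2.2 (add ¬((¬A ↔ ¬E) ∧ B)):
        (¬A ↔ ¬E): β-rule — branch into ¬A, ¬E  //  ¬¬A, ¬¬E.
          branch 2.2.1 (add ¬A, ¬E):
            × closes — contains both E and ¬E.
          branch 2.2.2 (add ¬¬A, ¬¬E):
            (¬D ↔ (A ∨ ¬B)): β-rule — branch into ¬D, (A ∨ ¬B)  //  ¬¬D, ¬(A ∨ ¬B).
              branch 2.2.2.1 (add ¬D, (A ∨ ¬B)):
                ¬((¬A ↔ ¬E) ∧ B): β-rule — branch into ¬(¬A ↔ ¬E)  //  ¬B.
                  branch 2.2.2.1.1 (add ¬(¬A ↔ ¬E)):
                    (A ∨ ¬B): β-rule — branch into A  //  ¬B.
                      branch 2.2.2.1.1.1 (add A):
                        ¬(¬A ↔ ¬E): β-rule — branch into ¬A, ¬¬E  //  ¬¬A, ¬E.
                          branch 2.2.2.1.1.1.1 (add ¬A, ¬¬E):
                            × closes — contains both A and ¬A.
                          branch 2.2.2.1.1.1.2 (add ¬¬A, ¬E):
                            × closes — contains both E and ¬E.
                      branch 2.2.2.1.1.2 (add ¬B):
                        × closes — contains both B and ¬B.
                  branch 2.2.2.1.2 (add ¬B):
                    × closes — contains both B and ¬B.
              branch 2.2.2.2 (add ¬¬D, ¬(A ∨ ¬B)):
                ¬(A ∨ ¬B): α-rule — add ¬A, ¬¬B.
                × closes — contains both A and ¬A.
All 16 branches close.
Every branch closed, so the negation is unsatisfiable and the formula is valid.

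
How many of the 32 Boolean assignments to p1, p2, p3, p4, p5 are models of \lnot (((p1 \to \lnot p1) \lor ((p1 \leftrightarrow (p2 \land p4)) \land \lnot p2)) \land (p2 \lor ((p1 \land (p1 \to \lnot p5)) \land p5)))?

Initial set: {T \lnot (((p1 \to \lnot p1) \lor ((p1 \leftrightarrow (p2 \land p4)) \land \lnot p2)) \land (p2 \lor ((p1 \land (p1 \to \lnot p5)) \land p5)))}.
T \lnot (((p1 \to \lnot p1) \lor ((p1 \leftrightarrow (p2 \land p4)) \land \lnot p2)) \land (p2 \lor ((p1 \land (p1 \to \lnot p5)) \land p5))): β-rule — branch into F ((p1 \to \lnot p1) \lor ((p1 \leftrightarrow (p2 \land p4)) \land \lnot p2))  //  F (p2 \lor ((p1 \land (p1 \to \lnot p5)) \land p5)).
  branch 1 (add F ((p1 \to \lnot p1) \lor ((p1 \leftrightarrow (p2 \land p4)) \land \lnot p2))):
    F ((p1 \to \lnot p1) \lor ((p1 \leftrightarrow (p2 \land p4)) \land \lnot p2)): α-rule — add F (p1 \to \lnot p1), F ((p1 \leftrightarrow (p2 \land p4)) \land \lnot p2).
    F (p1 \to \lnot p1): α-rule — add T p1, F \lnot p1.
    F ((p1 \leftrightarrow (p2 \land p4)) \land \lnot p2): β-rule — branch into F (p1 \leftrightarrow (p2 \land p4))  //  F \lnot p2.
      branch 1.1 (add F (p1 \leftrightarrow (p2 \land p4))):
        F (p1 \leftrightarrow (p2 \land p4)): β-rule — branch into T p1, F (p2 \land p4)  //  F p1, T (p2 \land p4).
          branch 1.1.1 (add T p1, F (p2 \land p4)):
            F (p2 \land p4): β-rule — branch into F p2  //  F p4.
              branch 1.1.1.1 (add F p2):
                ○ open, literals {p1=1, p2=0}.
              branch 1.1.1.2 (add F p4):
                ○ open, literals {p1=1, p4=0}.
          branch 1.1.2 (add F p1, T (p2 \land p4)):
            × closes — contains both p1 and \lnot p1.
      branch 1.2 (add F \lnot p2):
        ○ open, literals {p1=1, p2=1}.
  branch 2 (add F (p2 \lor ((p1 \land (p1 \to \lnot p5)) \land p5))):
    F (p2 \lor ((p1 \land (p1 \to \lnot p5)) \land p5)): α-rule — add F p2, F ((p1 \land (p1 \to \lnot p5)) \land p5).
    F ((p1 \land (p1 \to \lnot p5)) \land p5): β-rule — branch into F (p1 \land (p1 \to \lnot p5))  //  F p5.
      branch 2.1 (add F (p1 \land (p1 \to \lnot p5))):
        F (p1 \land (p1 \to \lnot p5)): β-rule — branch into F p1  //  F (p1 \to \lnot p5).
          branch 2.1.1 (add F p1):
            ○ open, literals {p1=0, p2=0}.
          branch 2.1.2 (add F (p1 \to \lnot p5)):
            F (p1 \to \lnot p5): α-rule — add T p1, F \lnot p5.
            ○ open, literals {p1=1, p2=0, p5=1}.
      branch 2.2 (add F p5):
        ○ open, literals {p2=0, p5=0}.
1 branch closed, 6 open.
Each open branch fixes some atoms; the unmentioned ones are free. Counting distinct full assignments: branch {p1=1, p2=0} (p3, p4, p5) contributes 8 new; branch {p1=1, p4=0} (p2, p3, p5) contributes 4 new; branch {p1=1, p2=1} (p3, p4, p5) contributes 4 new; branch {p1=0, p2=0} (p3, p4, p5) contributes 8 new; branch {p1=1, p2=0, p5=1} (p3, p4) contributes 0 new; branch {p2=0, p5=0} (p1, p3, p4) contributes 0 new. Total: 24.

24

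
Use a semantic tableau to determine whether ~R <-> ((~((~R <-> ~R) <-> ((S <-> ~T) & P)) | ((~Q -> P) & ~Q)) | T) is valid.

Assume the negation and expand:
Initial set: {F (~R <-> ((~((~R <-> ~R) <-> ((S <-> ~T) & P)) | ((~Q -> P) & ~Q)) | T))}.
F (~R <-> ((~((~R <-> ~R) <-> ((S <-> ~T) & P)) | ((~Q -> P) & ~Q)) | T)): β-rule — branch into T ~R, F ((~((~R <-> ~R) <-> ((S <-> ~T) & P)) | ((~Q -> P) & ~Q)) | T)  //  F ~R, T ((~((~R <-> ~R) <-> ((S <-> ~T) & P)) | ((~Q -> P) & ~Q)) | T).
  branch 1 (add T ~R, F ((~((~R <-> ~R) <-> ((S <-> ~T) & P)) | ((~Q -> P) & ~Q)) | T)):
    F ((~((~R <-> ~R) <-> ((S <-> ~T) & P)) | ((~Q -> P) & ~Q)) | T): α-rule — add F (~((~R <-> ~R) <-> ((S <-> ~T) & P)) | ((~Q -> P) & ~Q)), F T.
    F (~((~R <-> ~R) <-> ((S <-> ~T) & P)) | ((~Q -> P) & ~Q)): α-rule — add F ~((~R <-> ~R) <-> ((S <-> ~T) & P)), F ((~Q -> P) & ~Q).
    F ~((~R <-> ~R) <-> ((S <-> ~T) & P)): β-rule — branch into T (~R <-> ~R), T ((S <-> ~T) & P)  //  F (~R <-> ~R), F ((S <-> ~T) & P).
      branch 1.1 (add T (~R <-> ~R), T ((S <-> ~T) & P)):
        T ((S <-> ~T) & P): α-rule — add T (S <-> ~T), T P.
        F ((~Q -> P) & ~Q): β-rule — branch into F (~Q -> P)  //  F ~Q.
          branch 1.1.1 (add F (~Q -> P)):
            F (~Q -> P): α-rule — add T ~Q, F P.
            × closes — contains both P and ~P.
          branch 1.1.2 (add F ~Q):
            T (~R <-> ~R): β-rule — branch into T ~R, T ~R  //  F ~R, F ~R.
              branch 1.1.2.1 (add T ~R, T ~R):
                T (S <-> ~T): β-rule — branch into T S, T ~T  //  F S, F ~T.
                  branch 1.1.2.1.1 (add T S, T ~T):
                    ○ open, literals {P=1, Q=1, R=0, S=1, T=0}.
                  branch 1.1.2.1.2 (add F S, F ~T):
                    × closes — contains both T and ~T.
              branch 1.1.2.2 (add F ~R, F ~R):
                × closes — contains both R and ~R.
      branch 1.2 (add F (~R <-> ~R), F ((S <-> ~T) & P)):
        F ((~Q -> P) & ~Q): β-rule — branch into F (~Q -> P)  //  F ~Q.
          branch 1.2.1 (add F (~Q -> P)):
            F (~Q -> P): α-rule — add T ~Q, F P.
            F (~R <-> ~R): β-rule — branch into T ~R, F ~R  //  F ~R, T ~R.
              branch 1.2.1.1 (add T ~R, F ~R):
                × closes — contains both R and ~R.
              branch 1.2.1.2 (add F ~R, T ~R):
                × closes — contains both R and ~R.
          branch 1.2.2 (add F ~Q):
            F (~R <-> ~R): β-rule — branch into T ~R, F ~R  //  F ~R, T ~R.
              branch 1.2.2.1 (add T ~R, F ~R):
                × closes — contains both R and ~R.
              branch 1.2.2.2 (add F ~R, T ~R):
                × closes — contains both R and ~R.
  branch 2 (add F ~R, T ((~((~R <-> ~R) <-> ((S <-> ~T) & P)) | ((~Q -> P) & ~Q)) | T)):
    T ((~((~R <-> ~R) <-> ((S <-> ~T) & P)) | ((~Q -> P) & ~Q)) | T): β-rule — branch into T (~((~R <-> ~R) <-> ((S <-> ~T) & P)) | ((~Q -> P) & ~Q))  //  T T.
      branch 2.1 (add T (~((~R <-> ~R) <-> ((S <-> ~T) & P)) | ((~Q -> P) & ~Q))):
        T (~((~R <-> ~R) <-> ((S <-> ~T) & P)) | ((~Q -> P) & ~Q)): β-rule — branch into T ~((~R <-> ~R) <-> ((S <-> ~T) & P))  //  T ((~Q -> P) & ~Q).
          branch 2.1.1 (add T ~((~R <-> ~R) <-> ((S <-> ~T) & P))):
            T ~((~R <-> ~R) <-> ((S <-> ~T) & P)): β-rule — branch into T (~R <-> ~R), F ((S <-> ~T) & P)  //  F (~R <-> ~R), T ((S <-> ~T) & P).
              branch 2.1.1.1 (add T (~R <-> ~R), F ((S <-> ~T) & P)):
                T (~R <-> ~R): β-rule — branch into T ~R, T ~R  //  F ~R, F ~R.
                  branch 2.1.1.1.1 (add T ~R, T ~R):
                    × closes — contains both R and ~R.
                  branch 2.1.1.1.2 (add F ~R, F ~R):
                    F ((S <-> ~T) & P): β-rule — branch into F (S <-> ~T)  //  F P.
                      branch 2.1.1.1.2.1 (add F (S <-> ~T)):
                        F (S <-> ~T): β-rule — branch into T S, F ~T  //  F S, T ~T.
                          branch 2.1.1.1.2.1.1 (add T S, F ~T):
                            ○ open, literals {R=1, S=1, T=1}.
                          branch 2.1.1.1.2.1.2 (add F S, T ~T):
                            ○ open, literals {R=1, S=0, T=0}.
                      branch 2.1.1.1.2.2 (add F P):
                        ○ open, literals {P=0, R=1}.
              branch 2.1.1.2 (add F (~R <-> ~R), T ((S <-> ~T) & P)):
                T ((S <-> ~T) & P): α-rule — add T (S <-> ~T), T P.
                F (~R <-> ~R): β-rule — branch into T ~R, F ~R  //  F ~R, T ~R.
                  branch 2.1.1.2.1 (add T ~R, F ~R):
                    × closes — contains both R and ~R.
                  branch 2.1.1.2.2 (add F ~R, T ~R):
                    × closes — contains both R and ~R.
          branch 2.1.2 (add T ((~Q -> P) & ~Q)):
            T ((~Q -> P) & ~Q): α-rule — add T (~Q -> P), T ~Q.
            T (~Q -> P): β-rule — branch into F ~Q  //  T P.
              branch 2.1.2.1 (add F ~Q):
                × closes — contains both Q and ~Q.
              branch 2.1.2.2 (add T P):
                ○ open, literals {P=1, Q=0, R=1}.
      branch 2.2 (add T T):
        ○ open, literals {R=1, T=1}.
11 branches closed, 6 open.
An open branch gives a countermodel: P=1, Q=1, R=0, S=1, T=0 (unmentioned atoms arbitrary); under it the original formula is false.

Not valid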